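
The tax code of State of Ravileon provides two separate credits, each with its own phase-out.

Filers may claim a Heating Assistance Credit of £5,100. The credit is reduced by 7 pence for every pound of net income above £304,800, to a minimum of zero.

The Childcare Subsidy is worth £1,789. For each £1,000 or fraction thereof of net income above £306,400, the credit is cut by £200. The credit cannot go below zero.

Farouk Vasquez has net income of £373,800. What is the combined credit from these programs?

Heating Assistance Credit: 7% of the £69,000 excess over £304,800 is £4,830; credit = £5,100 − £4,830 = £270.
Childcare Subsidy: income exceeds £306,400 by £67,400 → 68 increments × £200 = £13,600 ≥ base, so the credit is £0.
Total: £270 + £0 = £270.

£270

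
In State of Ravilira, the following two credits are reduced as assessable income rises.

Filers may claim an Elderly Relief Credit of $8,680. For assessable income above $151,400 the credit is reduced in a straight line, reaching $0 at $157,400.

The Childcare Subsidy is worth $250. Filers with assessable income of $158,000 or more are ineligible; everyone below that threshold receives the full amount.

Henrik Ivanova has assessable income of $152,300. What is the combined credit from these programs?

Elderly Relief Credit: $152,300 is $900 into a $6,000 phase-out range, leaving 5,100/6,000 of the credit: $8,680 × 5,100/6,000 = $7,378.
Childcare Subsidy: $152,300 is below the $158,000 cutoff, so the full $250 applies.
Total: $7,378 + $250 = $7,628.

$7,628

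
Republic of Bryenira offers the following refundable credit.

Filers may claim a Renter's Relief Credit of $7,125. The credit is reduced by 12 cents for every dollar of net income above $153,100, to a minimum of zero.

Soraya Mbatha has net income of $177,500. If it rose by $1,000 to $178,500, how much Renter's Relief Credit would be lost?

$120

At $177,500 — 12% of the $24,400 excess over $153,100 is $2,928; credit = $7,125 − $2,928 = $4,197.
At $178,500 — 12% of the $25,400 excess over $153,100 is $3,048; credit = $7,125 − $3,048 = $4,077.
Lost: $4,197 − $4,077 = $120.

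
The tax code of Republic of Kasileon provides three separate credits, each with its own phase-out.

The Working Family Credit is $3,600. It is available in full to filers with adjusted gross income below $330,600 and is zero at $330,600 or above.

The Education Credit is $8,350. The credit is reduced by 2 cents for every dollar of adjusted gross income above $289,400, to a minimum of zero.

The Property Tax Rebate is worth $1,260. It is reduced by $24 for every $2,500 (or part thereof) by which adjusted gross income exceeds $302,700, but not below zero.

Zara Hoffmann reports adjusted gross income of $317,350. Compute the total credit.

Working Family Credit: $317,350 is below the $330,600 cutoff, so the full $3,600 applies.
Education Credit: 2% of the $27,950 excess over $289,400 is $559; credit = $8,350 − $559 = $7,791.
Property Tax Rebate: income exceeds $302,700 by $14,650, which is 6 full-or-partial $2,500 increments; reduction = 6 × $24 = $144, leaving $1,116.
Total: $3,600 + $7,791 + $1,116 = $12,507.

$12,507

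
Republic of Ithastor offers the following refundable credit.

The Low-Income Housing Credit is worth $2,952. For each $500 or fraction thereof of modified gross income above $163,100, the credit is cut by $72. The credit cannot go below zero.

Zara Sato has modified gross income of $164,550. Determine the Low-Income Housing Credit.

Low-Income Housing Credit: income exceeds $163,100 by $1,450, which is 3 full-or-partial $500 increments; reduction = 3 × $72 = $216, leaving $2,736.

$2,736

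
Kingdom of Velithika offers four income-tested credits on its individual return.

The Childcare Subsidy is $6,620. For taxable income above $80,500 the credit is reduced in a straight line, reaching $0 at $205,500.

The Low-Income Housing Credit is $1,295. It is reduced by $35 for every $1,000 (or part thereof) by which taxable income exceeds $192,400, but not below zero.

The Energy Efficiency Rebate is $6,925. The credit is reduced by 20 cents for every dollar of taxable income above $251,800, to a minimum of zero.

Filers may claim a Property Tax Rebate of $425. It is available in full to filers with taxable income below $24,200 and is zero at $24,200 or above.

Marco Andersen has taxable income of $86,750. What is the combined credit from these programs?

Childcare Subsidy: $86,750 is $6,250 into a $125,000 phase-out range, leaving 118,750/125,000 of the credit: $6,620 × 118,750/125,000 = $6,289.
Low-Income Housing Credit: $86,750 is at or below the $192,400 threshold, so the full $1,295 applies.
Energy Efficiency Rebate: $86,750 is at or below the $251,800 threshold, so the full $6,925 applies.
Property Tax Rebate: $86,750 meets or exceeds the $24,200 cutoff, so the credit is $0.
Total: $6,289 + $1,295 + $6,925 + $0 = $14,509.

$14,509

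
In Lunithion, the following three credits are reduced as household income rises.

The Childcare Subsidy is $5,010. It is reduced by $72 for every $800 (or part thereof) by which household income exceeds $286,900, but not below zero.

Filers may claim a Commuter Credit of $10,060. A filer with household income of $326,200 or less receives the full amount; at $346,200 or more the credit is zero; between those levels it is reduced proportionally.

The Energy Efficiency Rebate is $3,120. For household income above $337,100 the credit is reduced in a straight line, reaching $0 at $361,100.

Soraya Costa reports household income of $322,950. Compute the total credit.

Childcare Subsidy: income exceeds $286,900 by $36,050, which is 46 full-or-partial $800 increments; reduction = 46 × $72 = $3,312, leaving $1,698.
Commuter Credit: $322,950 is at or below the $326,200 threshold, so the full $10,060 applies.
Energy Efficiency Rebate: $322,950 is at or below the $337,100 threshold, so the full $3,120 applies.
Total: $1,698 + $10,060 + $3,120 = $14,878.

$14,878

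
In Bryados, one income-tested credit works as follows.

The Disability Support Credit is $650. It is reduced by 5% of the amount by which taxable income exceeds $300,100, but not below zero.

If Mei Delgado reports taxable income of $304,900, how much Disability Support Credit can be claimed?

$410

Disability Support Credit: 5% of the $4,800 excess over $300,100 is $240; credit = $650 − $240 = $410.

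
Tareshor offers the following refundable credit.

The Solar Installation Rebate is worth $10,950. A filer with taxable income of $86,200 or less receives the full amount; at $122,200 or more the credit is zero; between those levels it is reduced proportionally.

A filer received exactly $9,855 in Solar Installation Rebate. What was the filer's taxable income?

$89,800

$9,855 is 9,855/10,950 of the full $10,950, so 1,095/10,950 of the $36,000 range has been used: income = $86,200 + $36,000 × 1,095/10,950 = $89,800.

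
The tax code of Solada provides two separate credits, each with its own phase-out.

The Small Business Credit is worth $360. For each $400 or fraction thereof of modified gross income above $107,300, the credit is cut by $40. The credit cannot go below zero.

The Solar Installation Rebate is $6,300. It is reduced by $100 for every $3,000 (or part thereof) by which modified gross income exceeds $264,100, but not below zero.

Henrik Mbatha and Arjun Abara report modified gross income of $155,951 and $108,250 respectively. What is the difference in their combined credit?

$240

Henrik ($155,951): Small Business Credit: income exceeds $107,300 by $48,651 → 122 increments × $40 = $4,880 ≥ base, so the credit is $0. Solar Installation Rebate: $155,951 is at or below the $264,100 threshold, so the full $6,300 applies. total $0 + $6,300 = $6,300
Arjun ($108,250): Small Business Credit: income exceeds $107,300 by $950, which is 3 full-or-partial $400 increments; reduction = 3 × $40 = $120, leaving $240. Solar Installation Rebate: $108,250 is at or below the $264,100 threshold, so the full $6,300 applies. total $240 + $6,300 = $6,540
Difference: |$6,300 − $6,540| = $240.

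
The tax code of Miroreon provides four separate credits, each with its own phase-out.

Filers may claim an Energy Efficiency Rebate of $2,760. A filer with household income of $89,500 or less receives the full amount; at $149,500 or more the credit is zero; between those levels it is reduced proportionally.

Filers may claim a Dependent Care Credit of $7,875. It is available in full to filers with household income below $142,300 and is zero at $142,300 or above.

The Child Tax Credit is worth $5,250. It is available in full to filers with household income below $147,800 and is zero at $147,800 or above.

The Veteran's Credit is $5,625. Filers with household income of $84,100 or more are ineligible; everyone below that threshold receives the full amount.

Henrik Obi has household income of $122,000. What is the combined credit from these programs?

$14,390

Energy Efficiency Rebate: $122,000 is $32,500 into a $60,000 phase-out range, leaving 27,500/60,000 of the credit: $2,760 × 27,500/60,000 = $1,265.
Dependent Care Credit: $122,000 is below the $142,300 cutoff, so the full $7,875 applies.
Child Tax Credit: $122,000 is below the $147,800 cutoff, so the full $5,250 applies.
Veteran's Credit: $122,000 meets or exceeds the $84,100 cutoff, so the credit is $0.
Total: $1,265 + $7,875 + $5,250 + $0 = $14,390.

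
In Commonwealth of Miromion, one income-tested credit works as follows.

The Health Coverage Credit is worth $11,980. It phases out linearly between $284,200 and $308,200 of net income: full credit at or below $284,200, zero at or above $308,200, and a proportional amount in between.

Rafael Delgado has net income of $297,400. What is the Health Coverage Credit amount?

Health Coverage Credit: $297,400 is $13,200 into a $24,000 phase-out range, leaving 10,800/24,000 of the credit: $11,980 × 10,800/24,000 = $5,391.

$5,391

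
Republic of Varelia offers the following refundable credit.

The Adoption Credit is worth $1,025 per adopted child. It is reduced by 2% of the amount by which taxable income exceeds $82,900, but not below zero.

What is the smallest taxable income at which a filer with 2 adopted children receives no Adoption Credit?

$185,400

Full credit = 2 × $1,025 = $2,050.
The credit falls by 2% of each dollar above $82,900, so it reaches zero when the excess is $2,050 / 2% = $102,500: income = $82,900 + $102,500 = $185,400.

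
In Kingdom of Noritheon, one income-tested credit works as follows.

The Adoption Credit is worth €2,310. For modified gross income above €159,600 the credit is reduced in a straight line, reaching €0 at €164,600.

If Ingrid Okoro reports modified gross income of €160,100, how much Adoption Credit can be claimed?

Adoption Credit: €160,100 is €500 into a €5,000 phase-out range, leaving 4,500/5,000 of the credit: €2,310 × 4,500/5,000 = €2,079.

€2,079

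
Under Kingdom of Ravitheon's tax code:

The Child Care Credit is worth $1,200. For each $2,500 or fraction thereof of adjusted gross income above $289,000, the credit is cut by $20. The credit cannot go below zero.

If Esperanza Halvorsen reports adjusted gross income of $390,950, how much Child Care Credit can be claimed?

Child Care Credit: income exceeds $289,000 by $101,950, which is 41 full-or-partial $2,500 increments; reduction = 41 × $20 = $820, leaving $380.

$380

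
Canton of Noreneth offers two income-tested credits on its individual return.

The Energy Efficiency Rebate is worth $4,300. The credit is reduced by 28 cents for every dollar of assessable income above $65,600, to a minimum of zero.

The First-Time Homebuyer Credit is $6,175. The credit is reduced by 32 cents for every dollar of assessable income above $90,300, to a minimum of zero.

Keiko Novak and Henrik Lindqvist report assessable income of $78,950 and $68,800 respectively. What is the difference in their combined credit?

Keiko ($78,950): Energy Efficiency Rebate: 28% of the $13,350 excess over $65,600 is $3,738; credit = $4,300 − $3,738 = $562. First-Time Homebuyer Credit: $78,950 is at or below the $90,300 threshold, so the full $6,175 applies. total $562 + $6,175 = $6,737
Henrik ($68,800): Energy Efficiency Rebate: 28% of the $3,200 excess over $65,600 is $896; credit = $4,300 − $896 = $3,404. First-Time Homebuyer Credit: $68,800 is at or below the $90,300 threshold, so the full $6,175 applies. total $3,404 + $6,175 = $9,579
Difference: |$6,737 − $9,579| = $2,842.

$2,842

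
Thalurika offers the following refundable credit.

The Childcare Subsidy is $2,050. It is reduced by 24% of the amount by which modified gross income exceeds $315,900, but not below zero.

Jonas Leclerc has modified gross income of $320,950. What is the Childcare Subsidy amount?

$838

Childcare Subsidy: 24% of the $5,050 excess over $315,900 is $1,212; credit = $2,050 − $1,212 = $838.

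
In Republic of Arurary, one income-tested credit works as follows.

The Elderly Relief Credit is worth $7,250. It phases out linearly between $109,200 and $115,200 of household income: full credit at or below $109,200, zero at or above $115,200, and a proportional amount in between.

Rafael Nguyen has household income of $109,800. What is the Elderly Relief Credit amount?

Elderly Relief Credit: $109,800 is $600 into a $6,000 phase-out range, leaving 5,400/6,000 of the credit: $7,250 × 5,400/6,000 = $6,525.

$6,525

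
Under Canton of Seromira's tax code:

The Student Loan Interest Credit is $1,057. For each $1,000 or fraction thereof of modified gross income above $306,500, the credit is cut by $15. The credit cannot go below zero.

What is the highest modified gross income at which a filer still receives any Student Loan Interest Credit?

$376,500

After 70 increments the reduction is 70 × $15 = $1,050, leaving $7; one more increment wipes it out. Increment 70 ends at excess 70 × $1,000 = $70,000, so the highest qualifying income is $306,500 + $70,000 = $376,500.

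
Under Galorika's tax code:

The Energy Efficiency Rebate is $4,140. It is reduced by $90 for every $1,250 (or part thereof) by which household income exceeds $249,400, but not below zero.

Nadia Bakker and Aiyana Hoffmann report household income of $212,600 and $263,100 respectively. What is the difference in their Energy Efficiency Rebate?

$990

Nadia ($212,600): Energy Efficiency Rebate: $212,600 is at or below the $249,400 threshold, so the full $4,140 applies.
Aiyana ($263,100): Energy Efficiency Rebate: income exceeds $249,400 by $13,700, which is 11 full-or-partial $1,250 increments; reduction = 11 × $90 = $990, leaving $3,150.
Difference: |$4,140 − $3,150| = $990.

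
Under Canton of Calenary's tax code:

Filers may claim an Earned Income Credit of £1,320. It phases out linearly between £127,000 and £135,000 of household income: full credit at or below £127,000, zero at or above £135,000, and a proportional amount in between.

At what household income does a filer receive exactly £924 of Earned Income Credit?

£129,400

£924 is 924/1,320 of the full £1,320, so 396/1,320 of the £8,000 range has been used: income = £127,000 + £8,000 × 396/1,320 = £129,400.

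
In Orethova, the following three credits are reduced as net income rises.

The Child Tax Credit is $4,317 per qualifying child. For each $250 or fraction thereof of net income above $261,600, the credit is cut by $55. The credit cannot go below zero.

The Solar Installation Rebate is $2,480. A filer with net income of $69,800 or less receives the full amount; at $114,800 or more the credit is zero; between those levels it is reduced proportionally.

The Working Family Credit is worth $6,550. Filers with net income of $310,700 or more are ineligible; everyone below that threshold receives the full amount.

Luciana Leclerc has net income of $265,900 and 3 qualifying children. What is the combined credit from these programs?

$18,511

Child Tax Credit: base = 3 × $4,317 = $12,951. income exceeds $261,600 by $4,300, which is 18 full-or-partial $250 increments; reduction = 18 × $55 = $990, leaving $11,961.
Solar Installation Rebate: $265,900 is at or above $114,800, so the credit is $0.
Working Family Credit: $265,900 is below the $310,700 cutoff, so the full $6,550 applies.
Total: $11,961 + $0 + $6,550 = $18,511.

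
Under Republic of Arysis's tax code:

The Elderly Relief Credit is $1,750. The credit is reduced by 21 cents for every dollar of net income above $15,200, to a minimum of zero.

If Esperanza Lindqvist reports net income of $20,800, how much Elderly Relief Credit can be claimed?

Elderly Relief Credit: 21% of the $5,600 excess over $15,200 is $1,176; credit = $1,750 − $1,176 = $574.

$574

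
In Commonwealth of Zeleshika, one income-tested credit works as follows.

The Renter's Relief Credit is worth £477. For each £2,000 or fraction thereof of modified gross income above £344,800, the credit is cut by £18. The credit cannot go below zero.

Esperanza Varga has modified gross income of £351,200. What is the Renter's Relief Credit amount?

£405

Renter's Relief Credit: income exceeds £344,800 by £6,400, which is 4 full-or-partial £2,000 increments; reduction = 4 × £18 = £72, leaving £405.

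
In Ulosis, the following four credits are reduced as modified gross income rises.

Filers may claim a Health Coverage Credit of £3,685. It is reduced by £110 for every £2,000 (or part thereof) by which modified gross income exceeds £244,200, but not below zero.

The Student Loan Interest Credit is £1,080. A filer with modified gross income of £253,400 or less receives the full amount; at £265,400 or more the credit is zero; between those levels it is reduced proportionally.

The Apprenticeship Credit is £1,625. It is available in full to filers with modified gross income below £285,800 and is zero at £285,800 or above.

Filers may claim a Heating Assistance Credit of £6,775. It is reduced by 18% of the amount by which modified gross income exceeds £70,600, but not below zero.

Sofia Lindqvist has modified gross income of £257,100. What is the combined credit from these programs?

£5,287

Health Coverage Credit: income exceeds £244,200 by £12,900, which is 7 full-or-partial £2,000 increments; reduction = 7 × £110 = £770, leaving £2,915.
Student Loan Interest Credit: £257,100 is £3,700 into a £12,000 phase-out range, leaving 8,300/12,000 of the credit: £1,080 × 8,300/12,000 = £747.
Apprenticeship Credit: £257,100 is below the £285,800 cutoff, so the full £1,625 applies.
Heating Assistance Credit: 18% of the £186,500 excess over £70,600 is £33,570 ≥ base, so the credit is £0.
Total: £2,915 + £747 + £1,625 + £0 = £5,287.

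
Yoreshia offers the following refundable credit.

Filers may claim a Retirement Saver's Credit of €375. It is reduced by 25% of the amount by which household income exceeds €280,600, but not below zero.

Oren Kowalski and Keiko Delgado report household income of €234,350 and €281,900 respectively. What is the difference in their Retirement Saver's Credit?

Oren (€234,350): Retirement Saver's Credit: €234,350 is at or below the €280,600 threshold, so the full €375 applies.
Keiko (€281,900): Retirement Saver's Credit: 25% of the €1,300 excess over €280,600 is €325; credit = €375 − €325 = €50.
Difference: |€375 − €50| = €325.

€325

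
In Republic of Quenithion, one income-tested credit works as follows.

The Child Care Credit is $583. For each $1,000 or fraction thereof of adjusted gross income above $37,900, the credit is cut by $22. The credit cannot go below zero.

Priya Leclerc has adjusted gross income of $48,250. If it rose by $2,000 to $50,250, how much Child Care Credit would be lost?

At $48,250 — income exceeds $37,900 by $10,350, which is 11 full-or-partial $1,000 increments; reduction = 11 × $22 = $242, leaving $341.
At $50,250 — income exceeds $37,900 by $12,350, which is 13 full-or-partial $1,000 increments; reduction = 13 × $22 = $286, leaving $297.
Lost: $341 − $297 = $44.

$44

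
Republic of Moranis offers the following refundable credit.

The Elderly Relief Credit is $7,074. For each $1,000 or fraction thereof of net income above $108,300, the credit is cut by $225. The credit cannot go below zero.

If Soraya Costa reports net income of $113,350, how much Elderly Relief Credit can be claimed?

$5,724

Elderly Relief Credit: income exceeds $108,300 by $5,050, which is 6 full-or-partial $1,000 increments; reduction = 6 × $225 = $1,350, leaving $5,724.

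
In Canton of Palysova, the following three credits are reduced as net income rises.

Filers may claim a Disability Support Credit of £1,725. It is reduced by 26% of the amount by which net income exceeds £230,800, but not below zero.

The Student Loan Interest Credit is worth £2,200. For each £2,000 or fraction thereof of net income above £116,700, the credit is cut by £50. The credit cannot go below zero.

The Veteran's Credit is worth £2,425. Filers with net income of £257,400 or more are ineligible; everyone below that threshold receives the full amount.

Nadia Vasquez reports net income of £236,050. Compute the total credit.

Disability Support Credit: 26% of the £5,250 excess over £230,800 is £1,365; credit = £1,725 − £1,365 = £360.
Student Loan Interest Credit: income exceeds £116,700 by £119,350 → 60 increments × £50 = £3,000 ≥ base, so the credit is £0.
Veteran's Credit: £236,050 is below the £257,400 cutoff, so the full £2,425 applies.
Total: £360 + £0 + £2,425 = £2,785.

£2,785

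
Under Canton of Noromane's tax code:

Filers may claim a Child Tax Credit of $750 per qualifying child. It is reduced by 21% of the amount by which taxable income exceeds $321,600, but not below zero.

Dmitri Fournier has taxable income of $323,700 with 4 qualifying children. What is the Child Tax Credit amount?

Child Tax Credit: base = 4 × $750 = $3,000. 21% of the $2,100 excess over $321,600 is $441; credit = $3,000 − $441 = $2,559.

$2,559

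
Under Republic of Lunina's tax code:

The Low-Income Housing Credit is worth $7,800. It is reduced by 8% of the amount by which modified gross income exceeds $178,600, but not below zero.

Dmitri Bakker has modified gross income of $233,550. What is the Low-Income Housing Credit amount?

$3,404

Low-Income Housing Credit: 8% of the $54,950 excess over $178,600 is $4,396; credit = $7,800 − $4,396 = $3,404.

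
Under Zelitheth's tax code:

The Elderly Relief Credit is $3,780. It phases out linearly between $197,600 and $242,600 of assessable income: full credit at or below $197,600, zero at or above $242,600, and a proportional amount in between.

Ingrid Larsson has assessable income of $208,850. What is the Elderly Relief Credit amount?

$2,835

Elderly Relief Credit: $208,850 is $11,250 into a $45,000 phase-out range, leaving 33,750/45,000 of the credit: $3,780 × 33,750/45,000 = $2,835.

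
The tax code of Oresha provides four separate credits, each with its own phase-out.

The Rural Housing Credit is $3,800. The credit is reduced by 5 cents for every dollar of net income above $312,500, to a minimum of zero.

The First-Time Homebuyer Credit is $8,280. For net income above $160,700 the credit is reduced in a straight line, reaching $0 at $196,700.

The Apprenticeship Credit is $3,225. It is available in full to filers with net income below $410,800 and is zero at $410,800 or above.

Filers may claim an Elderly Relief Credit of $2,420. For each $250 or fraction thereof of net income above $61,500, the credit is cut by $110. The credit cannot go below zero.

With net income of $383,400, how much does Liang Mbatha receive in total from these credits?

Rural Housing Credit: 5% of the $70,900 excess over $312,500 is $3,545; credit = $3,800 − $3,545 = $255.
First-Time Homebuyer Credit: $383,400 is at or above $196,700, so the credit is $0.
Apprenticeship Credit: $383,400 is below the $410,800 cutoff, so the full $3,225 applies.
Elderly Relief Credit: income exceeds $61,500 by $321,900 → 1288 increments × $110 = $141,680 ≥ base, so the credit is $0.
Total: $255 + $0 + $3,225 + $0 = $3,480.

$3,480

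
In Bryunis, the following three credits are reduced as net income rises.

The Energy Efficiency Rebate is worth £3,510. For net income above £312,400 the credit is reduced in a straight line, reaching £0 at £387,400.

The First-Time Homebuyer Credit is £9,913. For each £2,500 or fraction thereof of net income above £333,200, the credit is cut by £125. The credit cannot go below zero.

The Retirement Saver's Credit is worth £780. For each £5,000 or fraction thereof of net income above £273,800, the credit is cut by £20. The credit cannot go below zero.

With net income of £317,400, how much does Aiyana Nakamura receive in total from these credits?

Energy Efficiency Rebate: £317,400 is £5,000 into a £75,000 phase-out range, leaving 70,000/75,000 of the credit: £3,510 × 70,000/75,000 = £3,276.
First-Time Homebuyer Credit: £317,400 is at or below the £333,200 threshold, so the full £9,913 applies.
Retirement Saver's Credit: income exceeds £273,800 by £43,600, which is 9 full-or-partial £5,000 increments; reduction = 9 × £20 = £180, leaving £600.
Total: £3,276 + £9,913 + £600 = £13,789.

£13,789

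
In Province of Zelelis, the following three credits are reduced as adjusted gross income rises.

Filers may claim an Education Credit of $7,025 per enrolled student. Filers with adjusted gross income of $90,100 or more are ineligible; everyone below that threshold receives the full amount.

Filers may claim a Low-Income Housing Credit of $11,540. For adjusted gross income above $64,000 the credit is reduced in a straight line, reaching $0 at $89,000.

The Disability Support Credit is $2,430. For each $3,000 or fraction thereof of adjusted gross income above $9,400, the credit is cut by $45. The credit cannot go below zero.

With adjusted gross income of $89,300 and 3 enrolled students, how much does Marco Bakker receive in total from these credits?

$22,290

Education Credit: base = 3 × $7,025 = $21,075. $89,300 is below the $90,100 cutoff, so the full $21,075 applies.
Low-Income Housing Credit: $89,300 is at or above $89,000, so the credit is $0.
Disability Support Credit: income exceeds $9,400 by $79,900, which is 27 full-or-partial $3,000 increments; reduction = 27 × $45 = $1,215, leaving $1,215.
Total: $21,075 + $0 + $1,215 = $22,290.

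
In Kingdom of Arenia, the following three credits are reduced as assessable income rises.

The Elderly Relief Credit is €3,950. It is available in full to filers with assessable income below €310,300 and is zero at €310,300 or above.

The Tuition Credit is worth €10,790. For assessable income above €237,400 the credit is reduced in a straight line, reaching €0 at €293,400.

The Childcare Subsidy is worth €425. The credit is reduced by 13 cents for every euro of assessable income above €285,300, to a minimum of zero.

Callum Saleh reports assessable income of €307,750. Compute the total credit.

€3,950

Elderly Relief Credit: €307,750 is below the €310,300 cutoff, so the full €3,950 applies.
Tuition Credit: €307,750 is at or above €293,400, so the credit is €0.
Childcare Subsidy: 13% of the €22,450 excess over €285,300 is €2,918.50 ≥ base, so the credit is €0.
Total: €3,950 + €0 + €0 = €3,950.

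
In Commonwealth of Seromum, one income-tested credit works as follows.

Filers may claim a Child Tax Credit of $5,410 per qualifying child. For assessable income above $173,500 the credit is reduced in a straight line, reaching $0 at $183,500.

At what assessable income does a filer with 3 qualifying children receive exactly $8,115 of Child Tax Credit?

Full credit = 3 × $5,410 = $16,230.
$8,115 is 8,115/16,230 of the full $16,230, so 8,115/16,230 of the $10,000 range has been used: income = $173,500 + $10,000 × 8,115/16,230 = $178,500.

$178,500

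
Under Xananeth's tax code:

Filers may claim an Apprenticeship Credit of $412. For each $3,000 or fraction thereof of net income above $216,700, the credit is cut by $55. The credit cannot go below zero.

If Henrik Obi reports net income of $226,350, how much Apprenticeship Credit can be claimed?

$192

Apprenticeship Credit: income exceeds $216,700 by $9,650, which is 4 full-or-partial $3,000 increments; reduction = 4 × $55 = $220, leaving $192.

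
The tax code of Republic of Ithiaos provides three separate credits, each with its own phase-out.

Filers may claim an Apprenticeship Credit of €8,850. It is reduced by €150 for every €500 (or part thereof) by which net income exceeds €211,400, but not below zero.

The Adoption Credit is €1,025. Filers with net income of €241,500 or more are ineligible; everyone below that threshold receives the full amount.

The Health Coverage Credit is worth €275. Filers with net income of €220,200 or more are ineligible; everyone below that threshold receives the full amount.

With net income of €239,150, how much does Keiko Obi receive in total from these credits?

€1,475

Apprenticeship Credit: income exceeds €211,400 by €27,750, which is 56 full-or-partial €500 increments; reduction = 56 × €150 = €8,400, leaving €450.
Adoption Credit: €239,150 is below the €241,500 cutoff, so the full €1,025 applies.
Health Coverage Credit: €239,150 meets or exceeds the €220,200 cutoff, so the credit is €0.
Total: €450 + €1,025 + €0 = €1,475.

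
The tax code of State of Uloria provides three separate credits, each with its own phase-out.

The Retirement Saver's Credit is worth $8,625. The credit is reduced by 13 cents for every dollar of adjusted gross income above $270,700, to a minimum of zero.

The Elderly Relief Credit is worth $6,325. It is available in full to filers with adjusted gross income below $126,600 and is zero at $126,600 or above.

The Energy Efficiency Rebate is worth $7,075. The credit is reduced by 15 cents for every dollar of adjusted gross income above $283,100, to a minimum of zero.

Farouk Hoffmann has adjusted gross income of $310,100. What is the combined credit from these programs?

$6,528

Retirement Saver's Credit: 13% of the $39,400 excess over $270,700 is $5,122; credit = $8,625 − $5,122 = $3,503.
Elderly Relief Credit: $310,100 meets or exceeds the $126,600 cutoff, so the credit is $0.
Energy Efficiency Rebate: 15% of the $27,000 excess over $283,100 is $4,050; credit = $7,075 − $4,050 = $3,025.
Total: $3,503 + $0 + $3,025 = $6,528.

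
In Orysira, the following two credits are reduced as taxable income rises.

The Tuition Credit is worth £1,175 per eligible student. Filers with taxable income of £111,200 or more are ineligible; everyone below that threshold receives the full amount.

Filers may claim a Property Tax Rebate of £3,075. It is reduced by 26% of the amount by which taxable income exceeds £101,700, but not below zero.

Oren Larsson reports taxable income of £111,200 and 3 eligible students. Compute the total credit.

Tuition Credit: base = 3 × £1,175 = £3,525. £111,200 meets or exceeds the £111,200 cutoff, so the credit is £0.
Property Tax Rebate: 26% of the £9,500 excess over £101,700 is £2,470; credit = £3,075 − £2,470 = £605.
Total: £0 + £605 = £605.

£605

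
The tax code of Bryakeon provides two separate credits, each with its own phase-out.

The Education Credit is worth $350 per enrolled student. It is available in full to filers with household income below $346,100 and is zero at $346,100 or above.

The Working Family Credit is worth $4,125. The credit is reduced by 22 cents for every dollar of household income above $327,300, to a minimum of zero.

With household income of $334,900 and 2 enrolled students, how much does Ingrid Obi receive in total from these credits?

Education Credit: base = 2 × $350 = $700. $334,900 is below the $346,100 cutoff, so the full $700 applies.
Working Family Credit: 22% of the $7,600 excess over $327,300 is $1,672; credit = $4,125 − $1,672 = $2,453.
Total: $700 + $2,453 = $3,153.

$3,153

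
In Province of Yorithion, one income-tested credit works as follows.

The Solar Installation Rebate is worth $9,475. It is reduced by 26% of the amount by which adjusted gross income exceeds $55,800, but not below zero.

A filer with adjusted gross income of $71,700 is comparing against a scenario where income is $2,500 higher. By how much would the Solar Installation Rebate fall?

At $71,700 — 26% of the $15,900 excess over $55,800 is $4,134; credit = $9,475 − $4,134 = $5,341.
At $74,200 — 26% of the $18,400 excess over $55,800 is $4,784; credit = $9,475 − $4,784 = $4,691.
Lost: $5,341 − $4,691 = $650.

$650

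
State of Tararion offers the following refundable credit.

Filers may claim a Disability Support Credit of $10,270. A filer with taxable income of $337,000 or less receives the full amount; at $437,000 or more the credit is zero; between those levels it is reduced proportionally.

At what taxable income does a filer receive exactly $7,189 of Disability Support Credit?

$7,189 is 7,189/10,270 of the full $10,270, so 3,081/10,270 of the $100,000 range has been used: income = $337,000 + $100,000 × 3,081/10,270 = $367,000.

$367,000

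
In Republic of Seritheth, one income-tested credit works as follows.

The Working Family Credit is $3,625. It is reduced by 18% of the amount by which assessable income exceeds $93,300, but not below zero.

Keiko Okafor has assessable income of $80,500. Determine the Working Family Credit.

Working Family Credit: $80,500 is at or below the $93,300 threshold, so the full $3,625 applies.

$3,625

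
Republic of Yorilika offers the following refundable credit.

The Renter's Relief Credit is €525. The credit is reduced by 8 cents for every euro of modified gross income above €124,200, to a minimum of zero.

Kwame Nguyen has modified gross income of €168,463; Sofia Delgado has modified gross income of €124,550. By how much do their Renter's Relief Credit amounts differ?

€497

Kwame (€168,463): Renter's Relief Credit: 8% of the €44,263 excess over €124,200 is €3,541.04 ≥ base, so the credit is €0.
Sofia (€124,550): Renter's Relief Credit: 8% of the €350 excess over €124,200 is €28; credit = €525 − €28 = €497.
Difference: |€0 − €497| = €497.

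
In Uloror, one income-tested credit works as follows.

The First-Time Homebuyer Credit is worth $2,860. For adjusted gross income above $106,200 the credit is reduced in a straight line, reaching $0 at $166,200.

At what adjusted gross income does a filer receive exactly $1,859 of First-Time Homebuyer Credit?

$1,859 is 1,859/2,860 of the full $2,860, so 1,001/2,860 of the $60,000 range has been used: income = $106,200 + $60,000 × 1,001/2,860 = $127,200.

$127,200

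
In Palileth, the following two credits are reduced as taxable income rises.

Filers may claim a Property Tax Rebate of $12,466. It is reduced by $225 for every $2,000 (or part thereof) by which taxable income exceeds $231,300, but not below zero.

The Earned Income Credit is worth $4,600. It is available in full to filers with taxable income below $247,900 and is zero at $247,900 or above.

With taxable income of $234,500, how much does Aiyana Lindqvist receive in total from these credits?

$16,616

Property Tax Rebate: income exceeds $231,300 by $3,200, which is 2 full-or-partial $2,000 increments; reduction = 2 × $225 = $450, leaving $12,016.
Earned Income Credit: $234,500 is below the $247,900 cutoff, so the full $4,600 applies.
Total: $12,016 + $4,600 = $16,616.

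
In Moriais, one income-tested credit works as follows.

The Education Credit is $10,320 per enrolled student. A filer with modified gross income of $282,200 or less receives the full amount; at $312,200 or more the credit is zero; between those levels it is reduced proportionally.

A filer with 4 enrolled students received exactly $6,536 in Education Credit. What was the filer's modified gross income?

Full credit = 4 × $10,320 = $41,280.
$6,536 is 6,536/41,280 of the full $41,280, so 34,744/41,280 of the $30,000 range has been used: income = $282,200 + $30,000 × 34,744/41,280 = $307,450.

$307,450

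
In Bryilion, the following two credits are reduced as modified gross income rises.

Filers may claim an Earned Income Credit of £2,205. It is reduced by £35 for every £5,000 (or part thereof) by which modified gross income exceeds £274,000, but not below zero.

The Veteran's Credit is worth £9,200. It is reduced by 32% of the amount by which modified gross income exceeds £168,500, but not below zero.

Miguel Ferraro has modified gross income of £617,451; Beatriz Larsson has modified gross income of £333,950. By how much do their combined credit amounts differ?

£1,785

Miguel (£617,451): Earned Income Credit: income exceeds £274,000 by £343,451 → 69 increments × £35 = £2,415 ≥ base, so the credit is £0. Veteran's Credit: 32% of the £448,951 excess over £168,500 is £143,664.32 ≥ base, so the credit is £0. total £0 + £0 = £0
Beatriz (£333,950): Earned Income Credit: income exceeds £274,000 by £59,950, which is 12 full-or-partial £5,000 increments; reduction = 12 × £35 = £420, leaving £1,785. Veteran's Credit: 32% of the £165,450 excess over £168,500 is £52,944 ≥ base, so the credit is £0. total £1,785 + £0 = £1,785
Difference: |£0 − £1,785| = £1,785.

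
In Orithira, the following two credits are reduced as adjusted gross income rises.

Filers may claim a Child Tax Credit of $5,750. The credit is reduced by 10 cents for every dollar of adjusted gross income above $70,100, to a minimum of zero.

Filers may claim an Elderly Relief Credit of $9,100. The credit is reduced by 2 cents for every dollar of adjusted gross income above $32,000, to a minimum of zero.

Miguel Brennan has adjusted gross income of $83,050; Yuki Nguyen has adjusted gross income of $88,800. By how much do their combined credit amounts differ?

$690

Miguel ($83,050): Child Tax Credit: 10% of the $12,950 excess over $70,100 is $1,295; credit = $5,750 − $1,295 = $4,455. Elderly Relief Credit: 2% of the $51,050 excess over $32,000 is $1,021; credit = $9,100 − $1,021 = $8,079. total $4,455 + $8,079 = $12,534
Yuki ($88,800): Child Tax Credit: 10% of the $18,700 excess over $70,100 is $1,870; credit = $5,750 − $1,870 = $3,880. Elderly Relief Credit: 2% of the $56,800 excess over $32,000 is $1,136; credit = $9,100 − $1,136 = $7,964. total $3,880 + $7,964 = $11,844
Difference: |$12,534 − $11,844| = $690.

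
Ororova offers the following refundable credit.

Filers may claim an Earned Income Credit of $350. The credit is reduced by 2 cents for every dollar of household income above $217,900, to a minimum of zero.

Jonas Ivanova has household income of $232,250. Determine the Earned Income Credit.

Earned Income Credit: 2% of the $14,350 excess over $217,900 is $287; credit = $350 − $287 = $63.

$63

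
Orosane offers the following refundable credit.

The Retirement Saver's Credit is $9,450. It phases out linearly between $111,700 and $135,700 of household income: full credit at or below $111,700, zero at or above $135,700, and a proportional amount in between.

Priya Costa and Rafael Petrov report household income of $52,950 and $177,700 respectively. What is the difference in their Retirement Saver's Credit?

$9,450

Priya ($52,950): Retirement Saver's Credit: $52,950 is at or below the $111,700 threshold, so the full $9,450 applies.
Rafael ($177,700): Retirement Saver's Credit: $177,700 is at or above $135,700, so the credit is $0.
Difference: |$9,450 − $0| = $9,450.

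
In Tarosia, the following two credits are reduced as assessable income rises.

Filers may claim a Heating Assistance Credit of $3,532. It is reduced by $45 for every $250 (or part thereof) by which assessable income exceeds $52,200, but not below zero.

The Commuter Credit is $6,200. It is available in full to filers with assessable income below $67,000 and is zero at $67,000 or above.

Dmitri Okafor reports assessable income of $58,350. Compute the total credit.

$8,607

Heating Assistance Credit: income exceeds $52,200 by $6,150, which is 25 full-or-partial $250 increments; reduction = 25 × $45 = $1,125, leaving $2,407.
Commuter Credit: $58,350 is below the $67,000 cutoff, so the full $6,200 applies.
Total: $2,407 + $6,200 = $8,607.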